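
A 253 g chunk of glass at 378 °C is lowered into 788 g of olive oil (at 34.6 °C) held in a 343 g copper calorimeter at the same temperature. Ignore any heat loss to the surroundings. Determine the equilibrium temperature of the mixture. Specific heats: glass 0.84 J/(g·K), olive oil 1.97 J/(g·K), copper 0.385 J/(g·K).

T_f ≈ 73.1 °C

T_f is the heat-capacity-weighted average of the initial temperatures:
T_f = (212.52×378 + 1552.4×34.6 + 132.06×34.6) / (212.52 + 1552.4 + 132.06)
    = 138613 / 1896.9 ≈ 73.07 °C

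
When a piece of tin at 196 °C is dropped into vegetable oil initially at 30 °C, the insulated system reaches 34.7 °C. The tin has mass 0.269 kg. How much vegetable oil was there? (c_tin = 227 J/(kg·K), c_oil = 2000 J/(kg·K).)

Conservation of energy gives ΣQ = 0:
0.269×227×(34.7 − 196) + m×2000×(34.7 − 30) = 0
9400 m = 9849.5
m = 9849.5/9400 ≈ 1.048 kg

m ≈ 1.05 kg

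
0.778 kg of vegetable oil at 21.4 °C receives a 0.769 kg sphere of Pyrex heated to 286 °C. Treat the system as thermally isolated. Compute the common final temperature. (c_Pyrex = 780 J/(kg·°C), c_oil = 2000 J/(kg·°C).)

Conservation of energy gives ΣQ = 0:
0.769×780×(T − 286) + 0.778×2000×(T − 21.4) = 0
2155.8 T = 204847
T = 204847/2155.8 ≈ 95.02 °C

T_f ≈ 95.0 °C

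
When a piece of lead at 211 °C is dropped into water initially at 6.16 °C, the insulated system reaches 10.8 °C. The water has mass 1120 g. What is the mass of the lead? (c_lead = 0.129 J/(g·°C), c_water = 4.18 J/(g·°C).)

m ≈ 841 g

|Q_lead| = |Q_water|:
m×0.129×(211 − 10.8) = 1120×4.18×(10.8 − 6.16)
25.83 m = 21723  ⇒  m ≈ 841.1 g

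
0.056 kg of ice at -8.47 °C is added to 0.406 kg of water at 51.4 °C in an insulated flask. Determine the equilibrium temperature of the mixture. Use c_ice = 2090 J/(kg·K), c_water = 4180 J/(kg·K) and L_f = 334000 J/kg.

Setting the total heat transfer to zero:
ice -8.47→0 °C: 0.056×2090×8.47 = 991.33; melt ice: 0.056×334000 = 18704; warm the meltwater: 234.08 T; water: 1697.1(T − 51.4)
1931.2 T = 87230 − 19695 = 67535
T ≈ 34.97 °C (positive, so assuming full melt was valid).

T_f ≈ 35.0 °C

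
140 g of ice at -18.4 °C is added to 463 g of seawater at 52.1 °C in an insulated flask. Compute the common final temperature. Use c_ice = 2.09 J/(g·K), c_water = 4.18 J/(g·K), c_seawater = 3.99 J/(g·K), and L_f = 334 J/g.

T_f ≈ 18.1 °C

Heat gained plus heat lost sum to zero:
ice -18.4→0 °C: 140×2.09×18.4 = 5383.8; fusion: m_ice L_f = 140×334 = 46760; warm the meltwater: 585.2 T; seawater cools: 463×3.99×(T − 52.1) = 1847.4(T − 52.1)
2432.6 T = 96248 − 52144 = 44104
T ≈ 18.13 °C (positive, so assuming full melt was valid).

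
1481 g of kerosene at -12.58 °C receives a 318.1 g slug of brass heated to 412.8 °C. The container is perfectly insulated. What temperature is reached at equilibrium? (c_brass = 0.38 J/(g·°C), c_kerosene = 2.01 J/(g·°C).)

T_f ≈ 4.0 °C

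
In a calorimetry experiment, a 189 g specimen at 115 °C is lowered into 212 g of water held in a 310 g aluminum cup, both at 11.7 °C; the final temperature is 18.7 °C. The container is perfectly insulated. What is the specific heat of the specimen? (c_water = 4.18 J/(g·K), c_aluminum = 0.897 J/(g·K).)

Let T be the final temperature. ΣQ_i = 0:
189·c·(18.7 − 115) + 212·4.18·(18.7 − 11.7) + 310·0.897·(18.7 − 11.7) = 0
-18201 c = -8149.6
c = -8149.6/-18201 ≈ 0.4478 J/(g·K)

c ≈ 0.448 J/(g·K)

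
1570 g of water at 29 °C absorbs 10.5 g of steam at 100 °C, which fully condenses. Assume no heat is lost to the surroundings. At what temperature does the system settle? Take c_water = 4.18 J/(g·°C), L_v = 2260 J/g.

Conservation of energy gives ΣQ = 0:
latent heat released on condensation: 10.5·2260 = 23730
  condensate cools 100→T: 10.5·4.18·(T − 100) = 43.89(T − 100)
  water warms: 1570·4.18·(T − 29) = 6562.6(T − 29)
6606.5 T = 23730 + 4389 + 190315 = 218434
T ≈ 33.06 °C — below 100 °C, confirming all the steam condensed.

T_f ≈ 33.1 °C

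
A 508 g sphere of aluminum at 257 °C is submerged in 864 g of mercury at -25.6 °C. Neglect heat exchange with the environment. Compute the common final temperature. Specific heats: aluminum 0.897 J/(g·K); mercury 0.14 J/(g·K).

T_f ≈ 197.7 °C

Let T be the final temperature. ΣQ_i = 0:
508×0.897×(T − 257) + 864×0.14×(T − (-25.6)) = 0
455.68(T − 257) + 120.96(T − (-25.6)) = 0
(455.68 + 120.96) T = 455.68×257 + 120.96×(-25.6)
T ≈ 197.72 °C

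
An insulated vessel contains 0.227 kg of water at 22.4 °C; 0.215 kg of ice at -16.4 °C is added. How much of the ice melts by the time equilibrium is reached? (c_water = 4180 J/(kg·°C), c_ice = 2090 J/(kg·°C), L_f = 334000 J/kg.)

Heat available from the water dropping to 0 °C: 0.227·4180·22.4 = 21254 J.
Of that, 0.215·2090·16.4 = 7369.3 J goes to bring the ice to 0 °C, leaving 13885 J.
Fully melting the ice requires m_ice L_f = 0.215·334000 = 71810 J.
That's not enough to melt it all — equilibrium is at 0 °C with ice remaining.
m_melt = 13885 / L_f = 0.04157 kg.

m_melted ≈ 0.0416 kg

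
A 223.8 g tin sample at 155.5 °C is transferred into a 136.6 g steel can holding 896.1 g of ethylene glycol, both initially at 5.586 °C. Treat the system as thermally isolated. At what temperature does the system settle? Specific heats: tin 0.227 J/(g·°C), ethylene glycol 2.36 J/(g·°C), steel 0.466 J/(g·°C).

T_f = Σ m_i c_i T_i / Σ m_i c_i:
T_f = (50.8×155.5 + 2114.8×5.586 + 63.66×5.586) / (50.8 + 2114.8 + 63.66)
    = 20069 / 2229.3 ≈ 9.00 °C

T_f ≈ 9.0 °C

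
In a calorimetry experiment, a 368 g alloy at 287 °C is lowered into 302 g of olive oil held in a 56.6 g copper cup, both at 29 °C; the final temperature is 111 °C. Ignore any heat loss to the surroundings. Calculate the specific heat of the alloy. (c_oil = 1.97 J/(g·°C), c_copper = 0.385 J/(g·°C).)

c ≈ 0.781 J/(g·°C)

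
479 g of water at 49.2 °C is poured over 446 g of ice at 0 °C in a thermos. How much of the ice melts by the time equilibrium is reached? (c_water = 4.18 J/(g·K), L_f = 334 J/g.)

Cooling the water to 0 °C releases 479×4.18×49.2 = 98509 J.
Fully melting the ice requires m_ice L_f = 446×334 = 148964 J.
That's not enough to melt it all — equilibrium is at 0 °C with ice remaining.
m_melt = 98509 / L_f = 294.9 g.

m_melted ≈ 295 g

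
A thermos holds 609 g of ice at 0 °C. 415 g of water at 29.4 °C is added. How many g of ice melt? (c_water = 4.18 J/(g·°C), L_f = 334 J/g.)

Water can give up m c ΔT = 415·4.18·29.4 = 51000 J before reaching 0 °C.
To melt every bit of ice: 609·334 = 203406 J.
That's not enough to melt it all — equilibrium is at 0 °C with ice remaining.
m_melt = 51000 / L_f = 152.7 g.

m_melted ≈ 153 g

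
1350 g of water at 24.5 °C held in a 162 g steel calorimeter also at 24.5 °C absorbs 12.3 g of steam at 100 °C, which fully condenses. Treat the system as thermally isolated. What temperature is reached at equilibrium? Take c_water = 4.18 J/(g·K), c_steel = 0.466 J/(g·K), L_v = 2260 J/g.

Net heat exchanged in the isolated system is zero:
condense steam: −12.3×2260 = −27798; condensed water 100 °C→T: 51.41(T − 100); water warms: 1350×4.18×(T − 24.5) = 5643(T − 24.5); cup: 75.49(T − 24.5)
5769.9 T = 27798 + 5141.4 + 140103 = 173042
T ≈ 29.99 °C — below 100 °C, confirming all the steam condensed.

T_f ≈ 30.0 °C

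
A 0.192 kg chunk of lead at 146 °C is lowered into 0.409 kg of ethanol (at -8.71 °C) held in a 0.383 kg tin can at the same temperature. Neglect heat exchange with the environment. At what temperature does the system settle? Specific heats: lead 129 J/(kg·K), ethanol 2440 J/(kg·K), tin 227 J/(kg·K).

T_f ≈ -5.3 °C

Energy conservation, ΣQ = 0:
0.192*129*(T − 146) + 0.409*2440*(T − (-8.71)) + 0.383*227*(T − (-8.71)) = 0
1109.7 T = -5833.4
T = -5833.4 / 1109.7 = -5.26 °C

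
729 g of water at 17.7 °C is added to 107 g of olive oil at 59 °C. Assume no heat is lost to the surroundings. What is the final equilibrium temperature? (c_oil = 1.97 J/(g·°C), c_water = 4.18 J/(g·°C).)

With ΣQ=0 the equilibrium temperature is the m·c-weighted mean:
T_f = (210.79*59 + 3047.2*17.7) / (210.79 + 3047.2)
    = 66372 / 3258 ≈ 20.37 °C

T_f ≈ 20.4 °C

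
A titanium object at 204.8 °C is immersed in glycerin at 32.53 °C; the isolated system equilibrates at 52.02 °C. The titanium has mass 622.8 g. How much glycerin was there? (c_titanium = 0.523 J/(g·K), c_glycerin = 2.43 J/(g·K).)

Heat lost by the titanium = heat gained by the glycerin:
622.8×0.523×(204.8 − 52.02) = m×2.43×(52.02 − 32.53)
47.36 m = 49764  ⇒  m ≈ 1051 g

m ≈ 1050 g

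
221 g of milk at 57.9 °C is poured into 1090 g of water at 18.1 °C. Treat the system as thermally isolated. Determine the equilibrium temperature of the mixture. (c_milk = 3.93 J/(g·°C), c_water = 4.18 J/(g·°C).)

|Q_milk| = |Q_water|:
221·3.93·(57.9 − T) = 1090·4.18·(T − 18.1)
868.53(57.9 − T) = 4556.2(T − 18.1)
5424.7 T = 132755  ⇒  T ≈ 24.47 °C

T_f ≈ 24.5 °C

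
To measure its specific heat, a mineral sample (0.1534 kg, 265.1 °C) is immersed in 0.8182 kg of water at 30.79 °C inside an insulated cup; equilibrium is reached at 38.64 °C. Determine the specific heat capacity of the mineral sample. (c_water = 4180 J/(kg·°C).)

Setting the total heat transfer to zero:
0.1534×c×(38.64 − 265.1) + 0.8182×4180×(38.64 − 30.79) = 0
-34.74 c = -26848
c = -26848/-34.74 ≈ 772.8 J/(kg·°C)

c ≈ 773 J/(kg·°C)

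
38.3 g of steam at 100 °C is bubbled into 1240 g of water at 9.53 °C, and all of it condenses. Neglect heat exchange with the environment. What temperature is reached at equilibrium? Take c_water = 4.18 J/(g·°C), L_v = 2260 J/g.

T_f ≈ 28.4 °C

Setting the total heat transfer to zero:
latent heat released on condensation: 38.3·2260 = 86558
  condensate cools 100→T: 38.3·4.18·(T − 100) = 160.09(T − 100)
  water warms: 1240·4.18·(T − 9.53) = 5183.2(T − 9.53)
5343.3 T = 86558 + 16009 + 49396 = 151963
T ≈ 28.44 °C (< 100 °C, so full condensation is consistent).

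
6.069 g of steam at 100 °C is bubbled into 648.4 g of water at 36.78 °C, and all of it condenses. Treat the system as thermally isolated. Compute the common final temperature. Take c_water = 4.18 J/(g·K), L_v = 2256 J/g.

Setting the total heat transfer to zero:
steam→water at 100 °C releases m L_v = 6.069×2256 = 13692
  condensate cools 100→T: 6.069×4.18×(T − 100) = 25.37(T − 100)
  original water: 2710.3(T − 36.78)
2735.7 T = 13692 + 2536.8 + 99685 = 115914
T ≈ 42.37 °C (< 100 °C, so full condensation is consistent).

T_f ≈ 42.4 °C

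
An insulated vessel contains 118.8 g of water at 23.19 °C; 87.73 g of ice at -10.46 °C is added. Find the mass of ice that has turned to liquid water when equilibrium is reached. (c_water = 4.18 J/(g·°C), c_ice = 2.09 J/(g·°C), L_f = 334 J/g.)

m_melted ≈ 28.7 g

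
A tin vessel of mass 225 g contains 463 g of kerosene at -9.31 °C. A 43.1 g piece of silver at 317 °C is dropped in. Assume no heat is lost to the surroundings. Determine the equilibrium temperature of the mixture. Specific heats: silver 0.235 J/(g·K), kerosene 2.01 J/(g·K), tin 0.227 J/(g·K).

Conservation of energy gives ΣQ = 0:
43.1×0.235×(T − 317) + 463×2.01×(T − (-9.31)) + 225×0.227×(T − (-9.31)) = 0
10.13(T − 317) + 930.63(T − (-9.31)) + 51.08(T − (-9.31)) = 0
(10.13 + 930.63 + 51.08) T = 10.13×317 + 930.63×(-9.31) + 51.08×(-9.31)
T ≈ -5.98 °C

T_f ≈ -6.0 °C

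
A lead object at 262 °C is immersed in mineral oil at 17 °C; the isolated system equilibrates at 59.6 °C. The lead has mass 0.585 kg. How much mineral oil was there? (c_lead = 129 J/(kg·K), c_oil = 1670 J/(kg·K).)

Heat gained plus heat lost sum to zero:
0.585·129·(59.6 − 262) + m·1670·(59.6 − 17) = 0
71142 m = 15274
m = 15274/71142 ≈ 0.2147 kg

m ≈ 0.215 kg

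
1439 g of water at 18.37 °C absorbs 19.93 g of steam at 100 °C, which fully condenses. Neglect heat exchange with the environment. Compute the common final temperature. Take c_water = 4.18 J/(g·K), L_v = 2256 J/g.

Taking heat into each body as positive, Σ m c ΔT = 0:
latent heat released on condensation: 19.93×2256 = 44962; condensed water 100 °C→T: 83.31(T − 100); original water: 6015(T − 18.37)
6098.3 T = 44962 + 8330.7 + 110496 = 163789
T ≈ 26.86 °C (< 100 °C, so full condensation is consistent).

T_f ≈ 26.9 °C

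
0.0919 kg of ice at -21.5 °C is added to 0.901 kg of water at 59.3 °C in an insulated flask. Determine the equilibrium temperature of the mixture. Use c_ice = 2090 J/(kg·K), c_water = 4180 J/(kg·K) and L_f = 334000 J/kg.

Setting the total heat transfer to zero:
ice -21.5→0 °C: 0.0919×2090×21.5 = 4129.5; latent heat to melt: 0.0919×334000 = 30695; meltwater 0→T: 0.0919×4180×T = 384.14 T; water cools: 0.901×4180×(T − 59.3) = 3766.2(T − 59.3)
4150.3 T = 223334 − 34824 = 188510
T ≈ 45.42 °C. Since T > 0 °C, the all-ice-melts assumption holds.

T_f ≈ 45.4 °C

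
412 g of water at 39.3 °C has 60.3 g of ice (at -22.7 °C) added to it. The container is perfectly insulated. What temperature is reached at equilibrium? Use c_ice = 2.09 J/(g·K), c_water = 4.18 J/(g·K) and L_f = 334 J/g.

T_f ≈ 22.6 °C

Setting the total heat transfer to zero:
warm ice to 0 °C: 60.3×2.09×(0 − (-22.7)) = 2860.8; melt ice: 60.3×334 = 20140; warm the meltwater: 252.05 T; water cools: 412×4.18×(T − 39.3) = 1722.2(T − 39.3)
1974.2 T = 67681 − 23001 = 44680
T ≈ 22.63 °C. Since T > 0 °C, the all-ice-melts assumption holds.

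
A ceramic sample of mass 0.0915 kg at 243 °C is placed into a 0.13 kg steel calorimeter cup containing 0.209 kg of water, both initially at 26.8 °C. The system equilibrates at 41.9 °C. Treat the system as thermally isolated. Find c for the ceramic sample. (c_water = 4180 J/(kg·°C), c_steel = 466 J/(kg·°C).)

Energy conservation, ΣQ = 0:
0.0915·c·(41.9 − 243) + 0.209·4180·(41.9 − 26.8) + 0.13·466·(41.9 − 26.8) = 0
-18.4 c = -14106
c = -14106/-18.4 ≈ 766.6 J/(kg·°C)

c ≈ 767 J/(kg·°C)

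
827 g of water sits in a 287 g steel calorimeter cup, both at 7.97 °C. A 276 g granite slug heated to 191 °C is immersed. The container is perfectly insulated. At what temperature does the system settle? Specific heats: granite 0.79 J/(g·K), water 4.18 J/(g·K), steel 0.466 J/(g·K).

Net heat exchanged in the isolated system is zero:
276·0.79·(T − 191) + 827·4.18·(T − 7.97) + 287·0.466·(T − 7.97) = 0
218.04(T − 191) + 3456.9(T − 7.97) + 133.74(T − 7.97) = 0
(218.04 + 3456.9 + 133.74) T = 218.04·191 + 3456.9·7.97 + 133.74·7.97
T = 70263 / 3808.6 = 18.4 °C

T_f ≈ 18.4 °C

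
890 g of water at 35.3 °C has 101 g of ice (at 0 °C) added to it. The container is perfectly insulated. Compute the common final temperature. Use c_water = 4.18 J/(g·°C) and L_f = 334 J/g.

T_f ≈ 23.6 °C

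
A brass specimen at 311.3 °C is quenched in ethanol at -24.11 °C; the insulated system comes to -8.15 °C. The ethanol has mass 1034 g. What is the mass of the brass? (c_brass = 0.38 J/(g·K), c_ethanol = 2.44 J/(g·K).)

m ≈ 332 g

Heat lost by the brass = heat gained by the ethanol:
m×0.38×(311.3 − -8.15) = 1034×2.44×(-8.15 − (-24.11))
121.39 m = 40266  ⇒  m ≈ 331.7 g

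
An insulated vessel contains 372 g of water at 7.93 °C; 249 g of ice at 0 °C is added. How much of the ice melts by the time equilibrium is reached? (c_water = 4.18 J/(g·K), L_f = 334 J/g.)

m_melted ≈ 36.9 g

Heat available from the water dropping to 0 °C: 372·4.18·7.93 = 12331 J.
Melting all 249 g of ice would need 249·334 = 83166 J.
That's not enough to melt it all — equilibrium is at 0 °C with ice remaining.
m_melted·334 = 12331  ⇒  m_melted ≈ 36.92 g.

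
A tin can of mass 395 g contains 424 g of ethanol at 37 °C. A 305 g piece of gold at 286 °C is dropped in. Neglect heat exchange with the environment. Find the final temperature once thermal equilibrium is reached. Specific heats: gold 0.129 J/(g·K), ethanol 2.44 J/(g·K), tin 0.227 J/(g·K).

T_f ≈ 45.4 °C

Energy conservation, ΣQ = 0:
305×0.129×(T − 286) + 424×2.44×(T − 37) + 395×0.227×(T − 37) = 0
(39.34 + 1034.6 + 89.67) T = 39.34×286 + 1034.6×37 + 89.67×37
T = 52849 / 1163.6 = 45.4 °C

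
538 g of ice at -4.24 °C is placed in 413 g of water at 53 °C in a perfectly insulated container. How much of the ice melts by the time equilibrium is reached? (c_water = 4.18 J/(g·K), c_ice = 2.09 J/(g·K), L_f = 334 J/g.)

Cooling the water to 0 °C releases 413×4.18×53 = 91496 J.
Warming the ice to 0 °C takes 538×2.09×4.24 = 4767.5 J, leaving 86728 J for melting.
To melt every bit of ice: 538×334 = 179692 J.
86728 J < 179692 J, so only part of the ice melts and the system sits at 0 °C.
m_melted×334 = 86728  ⇒  m_melted ≈ 259.7 g.

m_melted ≈ 260 g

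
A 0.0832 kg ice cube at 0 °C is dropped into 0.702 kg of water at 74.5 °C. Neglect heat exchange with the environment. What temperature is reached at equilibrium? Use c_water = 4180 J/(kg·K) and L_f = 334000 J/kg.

Sum of m c ΔT and latent-heat terms is zero:
melt ice: 0.0832×334000 = 27789; meltwater 0→T: 0.0832×4180×T = 347.78 T; water cools: 0.702×4180×(T − 74.5) = 2934.4(T − 74.5)
3282.1 T = 218610 − 27789 = 190821
T ≈ 58.14 °C. Since T > 0 °C, the all-ice-melts assumption holds.

T_f ≈ 58.1 °C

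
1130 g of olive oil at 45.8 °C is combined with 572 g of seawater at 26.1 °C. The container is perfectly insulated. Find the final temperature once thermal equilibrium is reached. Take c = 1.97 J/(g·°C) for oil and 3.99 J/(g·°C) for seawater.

Net heat exchanged in the isolated system is zero:
1130·1.97·(T − 45.8) + 572·3.99·(T − 26.1) = 0
2226.1(T − 45.8) + 2282.3(T − 26.1) = 0
4508.4 T = 161523
T = 161523 / 4508.4 = 35.8 °C

T_f ≈ 35.8 °C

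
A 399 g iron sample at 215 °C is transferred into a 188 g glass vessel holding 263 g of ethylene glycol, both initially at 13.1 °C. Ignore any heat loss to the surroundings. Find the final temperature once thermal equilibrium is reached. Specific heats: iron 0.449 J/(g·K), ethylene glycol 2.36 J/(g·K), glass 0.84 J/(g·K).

T_f ≈ 50.9 °C

Energy conservation, ΣQ = 0:
399*0.449*(T − 215) + 263*2.36*(T − 13.1) + 188*0.84*(T − 13.1) = 0
179.15(T − 215) + 620.68(T − 13.1) + 157.92(T − 13.1) = 0
957.75 T = 48717
T = 48717/957.75 ≈ 50.87 °C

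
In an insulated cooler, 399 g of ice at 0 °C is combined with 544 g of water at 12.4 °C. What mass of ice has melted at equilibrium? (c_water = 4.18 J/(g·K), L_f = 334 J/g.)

Cooling the water to 0 °C releases 544×4.18×12.4 = 28197 J.
To melt every bit of ice: 399×334 = 133266 J.
Since 28197 < 133266 J, not all the ice melts; equilibrium is at 0 °C.
m_melt = 28197 / L_f = 84.42 g.

m_melted ≈ 84.4 g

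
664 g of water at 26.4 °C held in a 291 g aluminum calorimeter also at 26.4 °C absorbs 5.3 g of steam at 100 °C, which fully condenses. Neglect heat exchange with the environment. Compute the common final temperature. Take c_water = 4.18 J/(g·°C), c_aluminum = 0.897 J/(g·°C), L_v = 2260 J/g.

Net heat exchanged in the isolated system is zero:
steam→water at 100 °C releases m L_v = 5.3·2260 = 11978; condensed water 100 °C→T: 22.15(T − 100); original water: 2775.5(T − 26.4); aluminum cup: 291·0.897·(T − 26.4) = 261.03(T − 26.4)
3058.7 T = 11978 + 2215.4 + 80165 = 94358
T ≈ 30.85 °C, under the boiling point, so the assumption holds.

T_f ≈ 30.8 °C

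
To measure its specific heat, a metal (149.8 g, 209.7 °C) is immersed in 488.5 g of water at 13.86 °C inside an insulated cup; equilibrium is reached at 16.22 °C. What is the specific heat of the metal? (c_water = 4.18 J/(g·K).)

c ≈ 0.166 J/(g·K)

m_s c (T_s − T_f) = m_water c_water (T_f − T_0):
149.8×c×(209.7 − 16.22) = 488.5×4.18×(16.22 − 13.86)
28983 c = 4819  ⇒  c ≈ 0.1663 J/(g·K)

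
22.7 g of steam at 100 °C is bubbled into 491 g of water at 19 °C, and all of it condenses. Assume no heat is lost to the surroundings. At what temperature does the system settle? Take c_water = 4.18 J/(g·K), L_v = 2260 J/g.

T_f ≈ 46.5 °C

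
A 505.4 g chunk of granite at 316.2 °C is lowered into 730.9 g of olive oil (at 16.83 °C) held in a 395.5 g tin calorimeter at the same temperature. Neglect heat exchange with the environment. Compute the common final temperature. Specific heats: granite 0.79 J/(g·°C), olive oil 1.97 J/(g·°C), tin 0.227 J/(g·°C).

T_f ≈ 78.8 °C

Setting the total heat transfer to zero:
505.4·0.79·(T − 316.2) + 730.9·1.97·(T − 16.83) + 395.5·0.227·(T − 16.83) = 0
1928.9 T = 151992
T = 151992/1928.9 ≈ 78.80 °C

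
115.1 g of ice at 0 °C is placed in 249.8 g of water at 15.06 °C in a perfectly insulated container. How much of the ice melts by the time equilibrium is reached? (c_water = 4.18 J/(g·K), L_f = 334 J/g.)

m_melted ≈ 47.1 g

Water can give up m c ΔT = 249.8·4.18·15.06 = 15725 J before reaching 0 °C.
Melting all 115.1 g of ice would need 115.1·334 = 38443 J.
15725 J < 38443 J, so only part of the ice melts and the system sits at 0 °C.
m_melted·334 = 15725  ⇒  m_melted ≈ 47.08 g.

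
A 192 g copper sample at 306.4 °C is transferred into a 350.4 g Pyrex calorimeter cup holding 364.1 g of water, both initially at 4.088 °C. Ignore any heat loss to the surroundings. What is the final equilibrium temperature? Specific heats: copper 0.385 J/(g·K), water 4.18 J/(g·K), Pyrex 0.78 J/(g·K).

T_f ≈ 16.0 °C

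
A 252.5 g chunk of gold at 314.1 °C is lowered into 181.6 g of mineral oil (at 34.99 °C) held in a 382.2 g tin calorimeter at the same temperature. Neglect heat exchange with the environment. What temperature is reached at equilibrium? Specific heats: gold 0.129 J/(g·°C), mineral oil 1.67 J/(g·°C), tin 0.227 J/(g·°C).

Heat gained plus heat lost sum to zero:
252.5*0.129*(T − 314.1) + 181.6*1.67*(T − 34.99) + 382.2*0.227*(T − 34.99) = 0
32.57(T − 314.1) + 303.27(T − 34.99) + 86.76(T − 34.99) = 0
(32.57 + 303.27 + 86.76) T = 32.57*314.1 + 303.27*34.99 + 86.76*34.99
T ≈ 56.50 °C

T_f ≈ 56.5 °C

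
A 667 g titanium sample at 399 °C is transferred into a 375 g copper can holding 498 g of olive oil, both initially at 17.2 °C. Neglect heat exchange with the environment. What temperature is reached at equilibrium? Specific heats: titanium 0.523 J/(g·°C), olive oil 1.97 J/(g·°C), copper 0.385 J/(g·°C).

T_f is the heat-capacity-weighted average of the initial temperatures:
T_f = (348.84*399 + 981.06*17.2 + 144.38*17.2) / (348.84 + 981.06 + 144.38)
    = 158545 / 1474.3 ≈ 107.54 °C

T_f ≈ 107.5 °C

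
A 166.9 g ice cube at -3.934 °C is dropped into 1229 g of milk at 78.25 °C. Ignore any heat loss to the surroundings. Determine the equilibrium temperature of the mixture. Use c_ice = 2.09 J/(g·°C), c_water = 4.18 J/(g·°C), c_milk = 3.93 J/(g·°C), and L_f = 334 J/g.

T_f ≈ 58.0 °C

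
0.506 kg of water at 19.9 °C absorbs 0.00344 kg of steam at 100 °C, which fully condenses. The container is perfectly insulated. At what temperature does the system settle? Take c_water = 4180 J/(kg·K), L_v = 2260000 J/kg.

T_f ≈ 24.1 °C

Net heat exchanged in the isolated system is zero:
steam→water at 100 °C releases m L_v = 0.00344×2260000 = 7774.4; condensate cools 100→T: 0.00344×4180×(T − 100) = 14.38(T − 100); original water: 2115.1(T − 19.9)
2129.5 T = 7774.4 + 1437.9 + 42090 = 51302
T ≈ 24.09 °C (< 100 °C, so full condensation is consistent).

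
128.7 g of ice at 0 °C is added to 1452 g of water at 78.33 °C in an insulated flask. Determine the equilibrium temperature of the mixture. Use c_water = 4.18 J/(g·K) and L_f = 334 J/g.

Heat gained plus heat lost sum to zero:
melt ice: 128.7·334 = 42986; meltwater 0→T: 128.7·4.18·T = 537.97 T; water: 6069.4(T − 78.33)
6607.3 T = 475413 − 42986 = 432427
T ≈ 65.45 °C. Since T > 0 °C, the all-ice-melts assumption holds.

T_f ≈ 65.4 °C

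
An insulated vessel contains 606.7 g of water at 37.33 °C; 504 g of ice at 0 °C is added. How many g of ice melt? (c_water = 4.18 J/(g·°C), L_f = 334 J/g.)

Cooling the water to 0 °C releases 606.7·4.18·37.33 = 94669 J.
Fully melting the ice requires m_ice L_f = 504·334 = 168336 J.
94669 J < 168336 J, so only part of the ice melts and the system sits at 0 °C.
m_melt = 94669 / L_f = 283.4 g.

m_melted ≈ 283 g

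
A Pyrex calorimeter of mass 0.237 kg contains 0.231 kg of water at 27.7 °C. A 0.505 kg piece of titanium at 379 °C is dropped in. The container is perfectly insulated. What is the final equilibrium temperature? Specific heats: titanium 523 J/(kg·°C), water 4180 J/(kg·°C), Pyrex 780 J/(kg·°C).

Net heat exchanged in the isolated system is zero:
0.505*523*(T − 379) + 0.231*4180*(T − 27.7) + 0.237*780*(T − 27.7) = 0
(264.12 + 965.58 + 184.86) T = 264.12*379 + 965.58*27.7 + 184.86*27.7
T = 131967/1414.6 ≈ 93.29 °C

T_f ≈ 93.3 °C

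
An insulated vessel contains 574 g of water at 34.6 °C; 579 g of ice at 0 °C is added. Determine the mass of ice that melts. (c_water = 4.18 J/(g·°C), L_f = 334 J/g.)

m_melted ≈ 249 g

Cooling the water to 0 °C releases 574×4.18×34.6 = 83016 J.
To melt every bit of ice: 579×334 = 193386 J.
83016 J < 193386 J, so only part of the ice melts and the system sits at 0 °C.
Mass melted = 83016/334 ≈ 248.6 g.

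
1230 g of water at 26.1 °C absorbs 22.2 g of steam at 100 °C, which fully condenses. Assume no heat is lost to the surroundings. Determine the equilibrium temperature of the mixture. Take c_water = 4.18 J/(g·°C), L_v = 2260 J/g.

T_f ≈ 37.0 °C

Net heat exchanged in the isolated system is zero:
steam→water at 100 °C releases m L_v = 22.2×2260 = 50172
  condensed water 100 °C→T: 92.8(T − 100)
  original water: 5141.4(T − 26.1)
5234.2 T = 50172 + 9279.6 + 134191 = 193642
T ≈ 37.00 °C — below 100 °C, confirming all the steam condensed.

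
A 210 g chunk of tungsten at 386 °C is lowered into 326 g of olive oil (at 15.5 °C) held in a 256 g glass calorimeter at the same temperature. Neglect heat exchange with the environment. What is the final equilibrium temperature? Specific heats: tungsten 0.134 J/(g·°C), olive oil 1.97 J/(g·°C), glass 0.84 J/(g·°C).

Let T be the final temperature. ΣQ_i = 0:
210*0.134*(T − 386) + 326*1.97*(T − 15.5) + 256*0.84*(T − 15.5) = 0
28.14(T − 386) + 642.22(T − 15.5) + 215.04(T − 15.5) = 0
(28.14 + 642.22 + 215.04) T = 28.14*386 + 642.22*15.5 + 215.04*15.5
T ≈ 27.28 °C

T_f ≈ 27.3 °C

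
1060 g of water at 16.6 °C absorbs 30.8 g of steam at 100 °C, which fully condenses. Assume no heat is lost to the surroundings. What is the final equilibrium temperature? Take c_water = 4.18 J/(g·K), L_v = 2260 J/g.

T_f ≈ 34.2 °C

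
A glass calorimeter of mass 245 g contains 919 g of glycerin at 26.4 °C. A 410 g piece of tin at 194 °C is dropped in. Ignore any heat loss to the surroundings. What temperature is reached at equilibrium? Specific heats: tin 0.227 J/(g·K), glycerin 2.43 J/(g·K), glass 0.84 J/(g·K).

T_f = Σ m_i c_i T_i / Σ m_i c_i:
T_f = (93.07*194 + 2233.2*26.4 + 205.8*26.4) / (93.07 + 2233.2 + 205.8)
    = 82444 / 2532 ≈ 32.56 °C

T_f ≈ 32.6 °C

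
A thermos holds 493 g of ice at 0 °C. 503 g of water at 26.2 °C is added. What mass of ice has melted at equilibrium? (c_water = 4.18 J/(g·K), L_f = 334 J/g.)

m_melted ≈ 165 g

Heat available from the water dropping to 0 °C: 503×4.18×26.2 = 55087 J.
To melt every bit of ice: 493×334 = 164662 J.
55087 J < 164662 J, so only part of the ice melts and the system sits at 0 °C.
Mass melted = 55087/334 ≈ 164.9 g.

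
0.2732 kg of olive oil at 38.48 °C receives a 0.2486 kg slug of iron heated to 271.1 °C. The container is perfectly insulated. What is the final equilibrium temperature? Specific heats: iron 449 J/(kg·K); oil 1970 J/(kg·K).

Heat lost by the iron equals heat gained by the oil:
0.2486×449×(271.1 − T) = 0.2732×1970×(T − 38.48)
111.62(271.1 − T) = 538.2(T − 38.48)
649.83 T = 50971  ⇒  T ≈ 78.44 °C

T_f ≈ 78.4 °C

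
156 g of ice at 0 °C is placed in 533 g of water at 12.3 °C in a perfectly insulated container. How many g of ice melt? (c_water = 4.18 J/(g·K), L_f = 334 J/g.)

m_melted ≈ 82 g

Water can give up m c ΔT = 533×4.18×12.3 = 27404 J before reaching 0 °C.
Melting all 156 g of ice would need 156×334 = 52104 J.
27404 J < 52104 J, so only part of the ice melts and the system sits at 0 °C.
Mass melted = 27404/334 ≈ 82.05 g.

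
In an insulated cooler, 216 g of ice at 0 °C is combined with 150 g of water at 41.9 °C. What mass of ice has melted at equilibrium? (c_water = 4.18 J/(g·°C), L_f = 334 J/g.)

m_melted ≈ 78.7 g

Water can give up m c ΔT = 150×4.18×41.9 = 26271 J before reaching 0 °C.
To melt every bit of ice: 216×334 = 72144 J.
That's not enough to melt it all — equilibrium is at 0 °C with ice remaining.
Mass melted = 26271/334 ≈ 78.66 g.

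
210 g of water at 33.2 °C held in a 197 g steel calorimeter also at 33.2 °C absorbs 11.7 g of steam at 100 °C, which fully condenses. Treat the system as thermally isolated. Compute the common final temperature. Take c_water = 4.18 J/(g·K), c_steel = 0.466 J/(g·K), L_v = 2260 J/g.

Heat gained plus heat lost sum to zero:
steam→water at 100 °C releases m L_v = 11.7×2260 = 26442; condensed water 100 °C→T: 48.91(T − 100); water warms: 210×4.18×(T − 33.2) = 877.8(T − 33.2); cup: 91.8(T − 33.2)
1018.5 T = 26442 + 4890.6 + 32191 = 63523
T ≈ 62.37 °C — below 100 °C, confirming all the steam condensed.

T_f ≈ 62.4 °C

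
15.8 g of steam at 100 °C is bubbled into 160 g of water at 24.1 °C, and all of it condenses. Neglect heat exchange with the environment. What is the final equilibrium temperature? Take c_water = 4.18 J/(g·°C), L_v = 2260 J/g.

Energy conservation, ΣQ = 0:
steam→water at 100 °C releases m L_v = 15.8×2260 = 35708; condensed water 100 °C→T: 66.04(T − 100); original water: 668.8(T − 24.1)
734.84 T = 35708 + 6604.4 + 16118 = 58430
T ≈ 79.51 °C (< 100 °C, so full condensation is consistent).

T_f ≈ 79.5 °C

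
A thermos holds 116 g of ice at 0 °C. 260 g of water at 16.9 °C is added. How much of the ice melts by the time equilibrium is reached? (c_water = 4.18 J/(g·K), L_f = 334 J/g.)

Cooling the water to 0 °C releases 260·4.18·16.9 = 18367 J.
Melting all 116 g of ice would need 116·334 = 38744 J.
18367 J < 38744 J, so only part of the ice melts and the system sits at 0 °C.
Mass melted = 18367/334 ≈ 54.99 g.

m_melted ≈ 55 g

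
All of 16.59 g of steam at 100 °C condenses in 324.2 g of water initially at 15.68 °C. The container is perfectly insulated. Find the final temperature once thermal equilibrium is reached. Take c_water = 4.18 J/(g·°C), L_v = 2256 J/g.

Setting the total heat transfer to zero:
steam→water at 100 °C releases m L_v = 16.59·2256 = 37427
  condensed water 100 °C→T: 69.35(T − 100)
  water warms: 324.2·4.18·(T − 15.68) = 1355.2(T − 15.68)
1424.5 T = 37427 + 6934.6 + 21249 = 65611
T ≈ 46.06 °C, under the boiling point, so the assumption holds.

T_f ≈ 46.1 °C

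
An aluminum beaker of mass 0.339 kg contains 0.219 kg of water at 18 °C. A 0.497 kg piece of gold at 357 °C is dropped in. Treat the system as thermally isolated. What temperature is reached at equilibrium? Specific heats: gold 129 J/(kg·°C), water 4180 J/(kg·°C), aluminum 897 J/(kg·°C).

T_f ≈ 34.9 °C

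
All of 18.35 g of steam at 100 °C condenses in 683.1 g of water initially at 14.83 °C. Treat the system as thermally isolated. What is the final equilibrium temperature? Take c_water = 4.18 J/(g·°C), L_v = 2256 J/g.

T_f ≈ 31.2 °C

Heat gained plus heat lost sum to zero:
latent heat released on condensation: 18.35·2256 = 41398; condensed water 100 °C→T: 76.7(T − 100); original water: 2855.4(T − 14.83)
2932.1 T = 41398 + 7670.3 + 42345 = 91413
T ≈ 31.18 °C, under the boiling point, so the assumption holds.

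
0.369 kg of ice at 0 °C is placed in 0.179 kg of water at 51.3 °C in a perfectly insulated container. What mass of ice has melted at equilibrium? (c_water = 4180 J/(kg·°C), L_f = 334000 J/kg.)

Water can give up m c ΔT = 0.179·4180·51.3 = 38384 J before reaching 0 °C.
Melting all 0.369 kg of ice would need 0.369·334000 = 123246 J.
38384 J < 123246 J, so only part of the ice melts and the system sits at 0 °C.
m_melted·334000 = 38384  ⇒  m_melted ≈ 0.1149 kg.

m_melted ≈ 0.115 kg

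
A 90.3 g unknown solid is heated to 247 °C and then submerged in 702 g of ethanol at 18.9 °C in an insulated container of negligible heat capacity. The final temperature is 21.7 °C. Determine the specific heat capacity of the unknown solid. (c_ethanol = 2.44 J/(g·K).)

Setting the total heat transfer to zero:
90.3×c×(21.7 − 247) + 702×2.44×(21.7 − 18.9) = 0
-20345 c = -4796.1
c = -4796.1/-20345 ≈ 0.2357 J/(g·K)

c ≈ 0.236 J/(g·K)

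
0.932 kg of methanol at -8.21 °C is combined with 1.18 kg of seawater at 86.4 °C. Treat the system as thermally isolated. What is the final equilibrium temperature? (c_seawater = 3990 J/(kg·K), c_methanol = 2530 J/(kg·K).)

T_f ≈ 54.8 °C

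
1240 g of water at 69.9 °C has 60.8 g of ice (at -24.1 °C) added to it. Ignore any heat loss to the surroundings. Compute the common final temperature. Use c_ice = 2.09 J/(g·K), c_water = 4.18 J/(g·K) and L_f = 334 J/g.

T_f ≈ 62.3 °C

Net heat exchanged in the isolated system is zero:
ice -24.1→0 °C: 60.8×2.09×24.1 = 3062.4
  melt ice: 60.8×334 = 20307
  meltwater 0→T: 60.8×4.18×T = 254.14 T
  water: 5183.2(T − 69.9)
5437.3 T = 362306 − 23370 = 338936
T ≈ 62.33 °C — above 0 °C, consistent with complete melting.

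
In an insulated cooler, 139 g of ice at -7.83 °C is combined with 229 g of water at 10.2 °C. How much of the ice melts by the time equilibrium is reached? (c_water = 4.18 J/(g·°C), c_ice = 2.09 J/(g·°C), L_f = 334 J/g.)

Cooling the water to 0 °C releases 229×4.18×10.2 = 9763.6 J.
Warming the ice to 0 °C takes 139×2.09×7.83 = 2274.7 J, leaving 7489 J for melting.
Melting all 139 g of ice would need 139×334 = 46426 J.
Since 7489 < 46426 J, not all the ice melts; equilibrium is at 0 °C.
m_melt = 7489 / L_f = 22.42 g.

m_melted ≈ 22.4 g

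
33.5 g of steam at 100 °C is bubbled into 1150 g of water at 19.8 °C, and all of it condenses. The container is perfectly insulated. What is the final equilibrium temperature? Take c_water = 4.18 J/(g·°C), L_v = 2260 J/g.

T_f ≈ 37.4 °C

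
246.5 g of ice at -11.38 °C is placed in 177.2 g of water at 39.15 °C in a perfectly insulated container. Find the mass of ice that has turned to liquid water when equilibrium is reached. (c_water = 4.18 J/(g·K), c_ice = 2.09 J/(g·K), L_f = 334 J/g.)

Cooling the water to 0 °C releases 177.2·4.18·39.15 = 28998 J.
Of that, 246.5·2.09·11.38 = 5862.8 J goes to bring the ice to 0 °C, leaving 23135 J.
To melt every bit of ice: 246.5·334 = 82331 J.
23135 J < 82331 J, so only part of the ice melts and the system sits at 0 °C.
m_melted·334 = 23135  ⇒  m_melted ≈ 69.27 g.

m_melted ≈ 69.3 g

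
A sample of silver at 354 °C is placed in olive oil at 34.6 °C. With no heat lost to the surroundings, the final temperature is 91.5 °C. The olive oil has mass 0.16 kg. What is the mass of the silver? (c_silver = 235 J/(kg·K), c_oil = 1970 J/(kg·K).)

m ≈ 0.291 kg

Heat lost by the silver = heat gained by the oil:
m×235×(354 − 91.5) = 0.16×1970×(91.5 − 34.6)
61688 m = 17935  ⇒  m ≈ 0.2907 kg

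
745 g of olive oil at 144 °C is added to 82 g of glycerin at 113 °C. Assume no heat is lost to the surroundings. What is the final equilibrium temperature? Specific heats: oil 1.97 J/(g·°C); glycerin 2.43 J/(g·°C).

T_f ≈ 140.3 °C

Setting the total heat transfer to zero:
745·1.97·(T − 144) + 82·2.43·(T − 113) = 0
1467.7(T − 144) + 199.26(T − 113) = 0
1666.9 T = 233858
T ≈ 140.29 °C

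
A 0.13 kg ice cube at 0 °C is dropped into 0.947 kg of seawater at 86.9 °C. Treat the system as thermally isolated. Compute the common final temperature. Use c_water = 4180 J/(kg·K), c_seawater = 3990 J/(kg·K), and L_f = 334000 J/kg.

T_f ≈ 65.9 °C

Let T be the final temperature. ΣQ_i = 0:
latent heat to melt: 0.13×334000 = 43420
  warm the meltwater: 543.4 T
  seawater: 3778.5(T − 86.9)
4321.9 T = 328354 − 43420 = 284934
T ≈ 65.93 °C (positive, so assuming full melt was valid).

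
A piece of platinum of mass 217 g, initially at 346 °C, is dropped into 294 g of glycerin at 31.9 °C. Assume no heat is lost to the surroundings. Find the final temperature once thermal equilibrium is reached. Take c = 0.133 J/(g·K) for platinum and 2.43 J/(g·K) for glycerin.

Energy conservation, ΣQ = 0:
217×0.133×(T − 346) + 294×2.43×(T − 31.9) = 0
(28.86 + 714.42) T = 28.86×346 + 714.42×31.9
T ≈ 44.10 °C

T_f ≈ 44.1 °C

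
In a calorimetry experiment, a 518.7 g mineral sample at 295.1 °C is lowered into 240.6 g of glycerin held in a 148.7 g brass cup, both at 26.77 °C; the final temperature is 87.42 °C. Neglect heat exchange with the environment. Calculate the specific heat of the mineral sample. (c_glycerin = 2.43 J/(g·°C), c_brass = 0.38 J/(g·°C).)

Taking heat into each body as positive, Σ m c ΔT = 0:
518.7×c×(87.42 − 295.1) + 240.6×2.43×(87.42 − 26.77) + 148.7×0.38×(87.42 − 26.77) = 0
-107724 c = -38887
c = -38887/-107724 ≈ 0.361 J/(g·°C)

c ≈ 0.361 J/(g·°C)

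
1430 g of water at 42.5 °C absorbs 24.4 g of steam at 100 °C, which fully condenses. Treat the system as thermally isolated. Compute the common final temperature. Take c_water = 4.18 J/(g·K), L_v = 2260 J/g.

T_f ≈ 52.5 °C

Conservation of energy gives ΣQ = 0:
steam→water at 100 °C releases m L_v = 24.4×2260 = 55144
  condensed water 100 °C→T: 101.99(T − 100)
  original water: 5977.4(T − 42.5)
6079.4 T = 55144 + 10199 + 254039 = 319383
T ≈ 52.54 °C, under the boiling point, so the assumption holds.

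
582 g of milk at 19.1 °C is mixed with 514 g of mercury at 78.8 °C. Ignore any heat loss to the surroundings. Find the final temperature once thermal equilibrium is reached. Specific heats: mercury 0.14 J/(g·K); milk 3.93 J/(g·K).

T_f ≈ 20.9 °C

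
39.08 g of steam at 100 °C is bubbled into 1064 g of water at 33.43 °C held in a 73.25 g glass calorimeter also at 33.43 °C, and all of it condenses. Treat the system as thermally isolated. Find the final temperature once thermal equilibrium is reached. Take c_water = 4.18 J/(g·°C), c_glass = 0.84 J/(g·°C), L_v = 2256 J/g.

T_f ≈ 54.6 °C

Sum of m c ΔT and latent-heat terms is zero:
steam→water at 100 °C releases m L_v = 39.08·2256 = 88164; condensed water 100 °C→T: 163.35(T − 100); original water: 4447.5(T − 33.43); glass cup: 73.25·0.84·(T − 33.43) = 61.53(T − 33.43)
4672.4 T = 88164 + 16335 + 150738 = 255237
T ≈ 54.63 °C, under the boiling point, so the assumption holds.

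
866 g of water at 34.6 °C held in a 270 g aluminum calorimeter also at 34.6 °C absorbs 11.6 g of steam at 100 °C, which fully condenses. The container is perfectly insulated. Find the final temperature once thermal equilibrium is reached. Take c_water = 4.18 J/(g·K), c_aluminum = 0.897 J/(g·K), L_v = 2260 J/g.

T_f ≈ 42.1 °C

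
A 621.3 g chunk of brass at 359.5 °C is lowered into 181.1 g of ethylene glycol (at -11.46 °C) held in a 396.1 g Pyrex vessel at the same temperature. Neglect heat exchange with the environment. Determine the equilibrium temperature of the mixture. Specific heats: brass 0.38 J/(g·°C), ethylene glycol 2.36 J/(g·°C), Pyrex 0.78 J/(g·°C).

Setting the total heat transfer to zero:
621.3×0.38×(T − 359.5) + 181.1×2.36×(T − (-11.46)) + 396.1×0.78×(T − (-11.46)) = 0
(236.09 + 427.4 + 308.96) T = 236.09×359.5 + 427.4×(-11.46) + 308.96×(-11.46)
T = 76437/972.45 ≈ 78.60 °C

T_f ≈ 78.6 °C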